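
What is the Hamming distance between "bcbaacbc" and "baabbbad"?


Comparing "bcbaacbc" and "baabbbad" position by position:
  Position 0: 'b' vs 'b' => same
  Position 1: 'c' vs 'a' => differ
  Position 2: 'b' vs 'a' => differ
  Position 3: 'a' vs 'b' => differ
  Position 4: 'a' vs 'b' => differ
  Position 5: 'c' vs 'b' => differ
  Position 6: 'b' vs 'a' => differ
  Position 7: 'c' vs 'd' => differ
Total differences (Hamming distance): 7

7


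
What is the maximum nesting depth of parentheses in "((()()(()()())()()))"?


Input: "((()()(()()())()()))"
Tracking depth:
  Position 0 '(': depth becomes 1
  Position 1 '(': depth becomes 2
  Position 2 '(': depth becomes 3
  Position 3 ')': depth becomes 2
  Position 4 '(': depth becomes 3
  Position 5 ')': depth becomes 2
  Position 6 '(': depth becomes 3
  Position 7 '(': depth becomes 4
  Position 8 ')': depth becomes 3
  Position 9 '(': depth becomes 4
  Position 10 ')': depth becomes 3
  Position 11 '(': depth becomes 4
  Position 12 ')': depth becomes 3
  Position 13 ')': depth becomes 2
  Position 14 '(': depth becomes 3
  Position 15 ')': depth becomes 2
  Position 16 '(': depth becomes 3
  Position 17 ')': depth becomes 2
  Position 18 ')': depth becomes 1
  Position 19 ')': depth becomes 0
Maximum depth reached: 4

4


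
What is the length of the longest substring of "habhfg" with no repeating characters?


Input: "habhfg"
Sliding window (track last position of each char):
  Position 0 ('h'): window [0,0] length 1 -- new best
  Position 1 ('a'): window [0,1] length 2 -- new best
  Position 2 ('b'): window [0,2] length 3 -- new best
  Position 3 ('h'): repeat (last at 0), move window start to 1
  Position 3 ('h'): window [1,3] length 3
  Position 4 ('f'): window [1,4] length 4 -- new best
  Position 5 ('g'): window [1,5] length 5 -- new best
Longest substring with no repeats: "abhfg" with length 5

5


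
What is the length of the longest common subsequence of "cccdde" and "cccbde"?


LCS of "cccdde" and "cccbde"
DP table:
           c    c    c    b    d    e
      0    0    0    0    0    0    0
  c   0    1    1    1    1    1    1
  c   0    1    2    2    2    2    2
  c   0    1    2    3    3    3    3
  d   0    1    2    3    3    4    4
  d   0    1    2    3    3    4    4
  e   0    1    2    3    3    4    5
LCS length = dp[6][6] = 5

5


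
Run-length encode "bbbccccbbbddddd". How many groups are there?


Input: bbbccccbbbddddd
Scanning for consecutive runs:
  Group 1: 'b' x 3 (positions 0-2)
  Group 2: 'c' x 4 (positions 3-6)
  Group 3: 'b' x 3 (positions 7-9)
  Group 4: 'd' x 5 (positions 10-14)
Total groups: 4

4


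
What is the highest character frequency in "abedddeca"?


Input: abedddeca
Character counts:
  'a': 2
  'b': 1
  'c': 1
  'd': 3
  'e': 2
Maximum frequency: 3

3


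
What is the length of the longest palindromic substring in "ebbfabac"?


Input: "ebbfabac"
Checking substrings for palindromes:
  [4:7] "aba" (len 3) => palindrome
  [1:3] "bb" (len 2) => palindrome
Longest palindromic substring: "aba" with length 3

3


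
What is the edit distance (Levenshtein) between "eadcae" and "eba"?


Computing edit distance: "eadcae" -> "eba"
DP table:
           e    b    a
      0    1    2    3
  e   1    0    1    2
  a   2    1    1    1
  d   3    2    2    2
  c   4    3    3    3
  a   5    4    4    3
  e   6    5    5    4
Edit distance = dp[6][3] = 4

4


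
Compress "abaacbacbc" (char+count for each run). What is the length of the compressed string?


Input: abaacbacbc
Runs:
  'a' x 1 => "a1"
  'b' x 1 => "b1"
  'a' x 2 => "a2"
  'c' x 1 => "c1"
  'b' x 1 => "b1"
  'a' x 1 => "a1"
  'c' x 1 => "c1"
  'b' x 1 => "b1"
  'c' x 1 => "c1"
Compressed: "a1b1a2c1b1a1c1b1c1"
Compressed length: 18

18


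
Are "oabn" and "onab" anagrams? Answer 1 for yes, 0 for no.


Strings: "oabn", "onab"
Sorted first:  abno
Sorted second: abno
Sorted forms match => anagrams

1


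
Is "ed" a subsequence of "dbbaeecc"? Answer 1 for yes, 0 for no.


Check if "ed" is a subsequence of "dbbaeecc"
Greedy scan:
  Position 0 ('d'): no match needed
  Position 1 ('b'): no match needed
  Position 2 ('b'): no match needed
  Position 3 ('a'): no match needed
  Position 4 ('e'): matches sub[0] = 'e'
  Position 5 ('e'): no match needed
  Position 6 ('c'): no match needed
  Position 7 ('c'): no match needed
Only matched 1/2 characters => not a subsequence

0


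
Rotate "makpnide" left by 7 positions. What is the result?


Input: "makpnide", rotate left by 7
First 7 characters: "makpnid"
Remaining characters: "e"
Concatenate remaining + first: "e" + "makpnid" = "emakpnid"

emakpnid


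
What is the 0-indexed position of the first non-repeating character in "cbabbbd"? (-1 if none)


Input: cbabbbd
Character frequencies:
  'a': 1
  'b': 4
  'c': 1
  'd': 1
Scanning left to right for freq == 1:
  Position 0 ('c'): unique! => answer = 0

0


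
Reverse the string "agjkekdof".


Input: agjkekdof
Reading characters right to left:
  Position 8: 'f'
  Position 7: 'o'
  Position 6: 'd'
  Position 5: 'k'
  Position 4: 'e'
  Position 3: 'k'
  Position 2: 'j'
  Position 1: 'g'
  Position 0: 'a'
Reversed: fodkekjga

fodkekjga


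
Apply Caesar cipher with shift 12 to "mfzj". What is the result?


Caesar cipher: shift "mfzj" by 12
  'm' (pos 12) + 12 = pos 24 = 'y'
  'f' (pos 5) + 12 = pos 17 = 'r'
  'z' (pos 25) + 12 = pos 11 = 'l'
  'j' (pos 9) + 12 = pos 21 = 'v'
Result: yrlv

yrlv


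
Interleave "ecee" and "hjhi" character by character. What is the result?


Interleaving "ecee" and "hjhi":
  Position 0: 'e' from first, 'h' from second => "eh"
  Position 1: 'c' from first, 'j' from second => "cj"
  Position 2: 'e' from first, 'h' from second => "eh"
  Position 3: 'e' from first, 'i' from second => "ei"
Result: ehcjehei

ehcjehei


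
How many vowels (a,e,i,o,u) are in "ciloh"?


Input: ciloh
Checking each character:
  'c' at position 0: consonant
  'i' at position 1: vowel (running total: 1)
  'l' at position 2: consonant
  'o' at position 3: vowel (running total: 2)
  'h' at position 4: consonant
Total vowels: 2

2


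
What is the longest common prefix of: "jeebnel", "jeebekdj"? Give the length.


Words: jeebnel, jeebekdj
  Position 0: all 'j' => match
  Position 1: all 'e' => match
  Position 2: all 'e' => match
  Position 3: all 'b' => match
  Position 4: ('n', 'e') => mismatch, stop
LCP = "jeeb" (length 4)

4


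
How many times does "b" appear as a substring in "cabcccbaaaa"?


Searching for "b" in "cabcccbaaaa"
Scanning each position:
  Position 0: "c" => no
  Position 1: "a" => no
  Position 2: "b" => MATCH
  Position 3: "c" => no
  Position 4: "c" => no
  Position 5: "c" => no
  Position 6: "b" => MATCH
  Position 7: "a" => no
  Position 8: "a" => no
  Position 9: "a" => no
  Position 10: "a" => no
Total occurrences: 2

2


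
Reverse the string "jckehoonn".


Input: jckehoonn
Reading characters right to left:
  Position 8: 'n'
  Position 7: 'n'
  Position 6: 'o'
  Position 5: 'o'
  Position 4: 'h'
  Position 3: 'e'
  Position 2: 'k'
  Position 1: 'c'
  Position 0: 'j'
Reversed: nnoohekcj

nnoohekcj


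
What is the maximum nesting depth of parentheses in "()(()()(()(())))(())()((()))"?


Input: "()(()()(()(())))(())()((()))"
Tracking depth:
  Position 0 '(': depth becomes 1
  Position 1 ')': depth becomes 0
  Position 2 '(': depth becomes 1
  Position 3 '(': depth becomes 2
  Position 4 ')': depth becomes 1
  Position 5 '(': depth becomes 2
  Position 6 ')': depth becomes 1
  Position 7 '(': depth becomes 2
  Position 8 '(': depth becomes 3
  Position 9 ')': depth becomes 2
  Position 10 '(': depth becomes 3
  Position 11 '(': depth becomes 4
  Position 12 ')': depth becomes 3
  Position 13 ')': depth becomes 2
  Position 14 ')': depth becomes 1
  Position 15 ')': depth becomes 0
  Position 16 '(': depth becomes 1
  Position 17 '(': depth becomes 2
  Position 18 ')': depth becomes 1
  Position 19 ')': depth becomes 0
  Position 20 '(': depth becomes 1
  Position 21 ')': depth becomes 0
  Position 22 '(': depth becomes 1
  Position 23 '(': depth becomes 2
  Position 24 '(': depth becomes 3
  Position 25 ')': depth becomes 2
  Position 26 ')': depth becomes 1
  Position 27 ')': depth becomes 0
Maximum depth reached: 4

4


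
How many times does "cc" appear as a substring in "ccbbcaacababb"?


Searching for "cc" in "ccbbcaacababb"
Scanning each position:
  Position 0: "cc" => MATCH
  Position 1: "cb" => no
  Position 2: "bb" => no
  Position 3: "bc" => no
  Position 4: "ca" => no
  Position 5: "aa" => no
  Position 6: "ac" => no
  Position 7: "ca" => no
  Position 8: "ab" => no
  Position 9: "ba" => no
  Position 10: "ab" => no
  Position 11: "bb" => no
Total occurrences: 1

1


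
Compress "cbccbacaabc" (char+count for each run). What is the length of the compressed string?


Input: cbccbacaabc
Runs:
  'c' x 1 => "c1"
  'b' x 1 => "b1"
  'c' x 2 => "c2"
  'b' x 1 => "b1"
  'a' x 1 => "a1"
  'c' x 1 => "c1"
  'a' x 2 => "a2"
  'b' x 1 => "b1"
  'c' x 1 => "c1"
Compressed: "c1b1c2b1a1c1a2b1c1"
Compressed length: 18

18


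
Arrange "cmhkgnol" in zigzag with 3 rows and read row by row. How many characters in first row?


Zigzag "cmhkgnol" into 3 rows:
Placing characters:
  'c' => row 0
  'm' => row 1
  'h' => row 2
  'k' => row 1
  'g' => row 0
  'n' => row 1
  'o' => row 2
  'l' => row 1
Rows:
  Row 0: "cg"
  Row 1: "mknl"
  Row 2: "ho"
First row length: 2

2


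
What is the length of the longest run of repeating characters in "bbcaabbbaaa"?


Input: "bbcaabbbaaa"
Scanning for longest run:
  Position 1 ('b'): continues run of 'b', length=2
  Position 2 ('c'): new char, reset run to 1
  Position 3 ('a'): new char, reset run to 1
  Position 4 ('a'): continues run of 'a', length=2
  Position 5 ('b'): new char, reset run to 1
  Position 6 ('b'): continues run of 'b', length=2
  Position 7 ('b'): continues run of 'b', length=3
  Position 8 ('a'): new char, reset run to 1
  Position 9 ('a'): continues run of 'a', length=2
  Position 10 ('a'): continues run of 'a', length=3
Longest run: 'b' with length 3

3


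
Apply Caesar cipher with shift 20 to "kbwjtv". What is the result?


Caesar cipher: shift "kbwjtv" by 20
  'k' (pos 10) + 20 = pos 4 = 'e'
  'b' (pos 1) + 20 = pos 21 = 'v'
  'w' (pos 22) + 20 = pos 16 = 'q'
  'j' (pos 9) + 20 = pos 3 = 'd'
  't' (pos 19) + 20 = pos 13 = 'n'
  'v' (pos 21) + 20 = pos 15 = 'p'
Result: evqdnp

evqdnp


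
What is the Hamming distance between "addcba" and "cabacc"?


Comparing "addcba" and "cabacc" position by position:
  Position 0: 'a' vs 'c' => differ
  Position 1: 'd' vs 'a' => differ
  Position 2: 'd' vs 'b' => differ
  Position 3: 'c' vs 'a' => differ
  Position 4: 'b' vs 'c' => differ
  Position 5: 'a' vs 'c' => differ
Total differences (Hamming distance): 6

6


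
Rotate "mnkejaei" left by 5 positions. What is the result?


Input: "mnkejaei", rotate left by 5
First 5 characters: "mnkej"
Remaining characters: "aei"
Concatenate remaining + first: "aei" + "mnkej" = "aeimnkej"

aeimnkej


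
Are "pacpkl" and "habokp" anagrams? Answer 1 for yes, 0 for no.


Strings: "pacpkl", "habokp"
Sorted first:  acklpp
Sorted second: abhkop
Differ at position 1: 'c' vs 'b' => not anagrams

0


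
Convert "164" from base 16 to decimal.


Input: "164" in base 16
Positional expansion:
  Digit '1' (value 1) x 16^2 = 256
  Digit '6' (value 6) x 16^1 = 96
  Digit '4' (value 4) x 16^0 = 4
Sum = 356

356


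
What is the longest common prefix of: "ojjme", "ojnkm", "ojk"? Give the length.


Words: ojjme, ojnkm, ojk
  Position 0: all 'o' => match
  Position 1: all 'j' => match
  Position 2: ('j', 'n', 'k') => mismatch, stop
LCP = "oj" (length 2)

2


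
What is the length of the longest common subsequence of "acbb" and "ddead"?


LCS of "acbb" and "ddead"
DP table:
           d    d    e    a    d
      0    0    0    0    0    0
  a   0    0    0    0    1    1
  c   0    0    0    0    1    1
  b   0    0    0    0    1    1
  b   0    0    0    0    1    1
LCS length = dp[4][5] = 1

1


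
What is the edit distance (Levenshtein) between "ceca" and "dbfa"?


Computing edit distance: "ceca" -> "dbfa"
DP table:
           d    b    f    a
      0    1    2    3    4
  c   1    1    2    3    4
  e   2    2    2    3    4
  c   3    3    3    3    4
  a   4    4    4    4    3
Edit distance = dp[4][4] = 3

3


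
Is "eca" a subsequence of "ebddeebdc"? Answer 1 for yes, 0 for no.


Check if "eca" is a subsequence of "ebddeebdc"
Greedy scan:
  Position 0 ('e'): matches sub[0] = 'e'
  Position 1 ('b'): no match needed
  Position 2 ('d'): no match needed
  Position 3 ('d'): no match needed
  Position 4 ('e'): no match needed
  Position 5 ('e'): no match needed
  Position 6 ('b'): no match needed
  Position 7 ('d'): no match needed
  Position 8 ('c'): matches sub[1] = 'c'
Only matched 2/3 characters => not a subsequence

0


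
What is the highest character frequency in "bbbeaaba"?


Input: bbbeaaba
Character counts:
  'a': 3
  'b': 4
  'e': 1
Maximum frequency: 4

4


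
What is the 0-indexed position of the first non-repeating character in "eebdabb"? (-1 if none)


Input: eebdabb
Character frequencies:
  'a': 1
  'b': 3
  'd': 1
  'e': 2
Scanning left to right for freq == 1:
  Position 0 ('e'): freq=2, skip
  Position 1 ('e'): freq=2, skip
  Position 2 ('b'): freq=3, skip
  Position 3 ('d'): unique! => answer = 3

3


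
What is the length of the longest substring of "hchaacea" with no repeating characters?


Input: "hchaacea"
Sliding window (track last position of each char):
  Position 0 ('h'): window [0,0] length 1 -- new best
  Position 1 ('c'): window [0,1] length 2 -- new best
  Position 2 ('h'): repeat (last at 0), move window start to 1
  Position 2 ('h'): window [1,2] length 2
  Position 3 ('a'): window [1,3] length 3 -- new best
  Position 4 ('a'): repeat (last at 3), move window start to 4
  Position 4 ('a'): window [4,4] length 1
  Position 5 ('c'): window [4,5] length 2
  Position 6 ('e'): window [4,6] length 3
  Position 7 ('a'): repeat (last at 4), move window start to 5
  Position 7 ('a'): window [5,7] length 3
Longest substring with no repeats: "cha" with length 3

3


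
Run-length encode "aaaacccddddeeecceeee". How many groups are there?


Input: aaaacccddddeeecceeee
Scanning for consecutive runs:
  Group 1: 'a' x 4 (positions 0-3)
  Group 2: 'c' x 3 (positions 4-6)
  Group 3: 'd' x 4 (positions 7-10)
  Group 4: 'e' x 3 (positions 11-13)
  Group 5: 'c' x 2 (positions 14-15)
  Group 6: 'e' x 4 (positions 16-19)
Total groups: 6

6


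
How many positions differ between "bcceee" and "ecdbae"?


Comparing "bcceee" and "ecdbae" position by position:
  Position 0: 'b' vs 'e' => DIFFER
  Position 1: 'c' vs 'c' => same
  Position 2: 'c' vs 'd' => DIFFER
  Position 3: 'e' vs 'b' => DIFFER
  Position 4: 'e' vs 'a' => DIFFER
  Position 5: 'e' vs 'e' => same
Positions that differ: 4

4


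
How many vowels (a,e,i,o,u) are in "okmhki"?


Input: okmhki
Checking each character:
  'o' at position 0: vowel (running total: 1)
  'k' at position 1: consonant
  'm' at position 2: consonant
  'h' at position 3: consonant
  'k' at position 4: consonant
  'i' at position 5: vowel (running total: 2)
Total vowels: 2

2


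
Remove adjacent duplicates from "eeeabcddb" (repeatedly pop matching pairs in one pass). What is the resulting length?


Input: eeeabcddb
Stack-based adjacent duplicate removal:
  Read 'e': push. Stack: e
  Read 'e': matches stack top 'e' => pop. Stack: (empty)
  Read 'e': push. Stack: e
  Read 'a': push. Stack: ea
  Read 'b': push. Stack: eab
  Read 'c': push. Stack: eabc
  Read 'd': push. Stack: eabcd
  Read 'd': matches stack top 'd' => pop. Stack: eabc
  Read 'b': push. Stack: eabcb
Final stack: "eabcb" (length 5)

5


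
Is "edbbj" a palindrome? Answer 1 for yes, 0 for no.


Input: edbbj
Reversed: jbbde
  Compare pos 0 ('e') with pos 4 ('j'): MISMATCH
  Compare pos 1 ('d') with pos 3 ('b'): MISMATCH
Result: not a palindrome

0


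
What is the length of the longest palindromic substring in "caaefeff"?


Input: "caaefeff"
Checking substrings for palindromes:
  [3:6] "efe" (len 3) => palindrome
  [4:7] "fef" (len 3) => palindrome
  [1:3] "aa" (len 2) => palindrome
  [6:8] "ff" (len 2) => palindrome
Longest palindromic substring: "efe" with length 3

3


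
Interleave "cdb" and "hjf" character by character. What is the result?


Interleaving "cdb" and "hjf":
  Position 0: 'c' from first, 'h' from second => "ch"
  Position 1: 'd' from first, 'j' from second => "dj"
  Position 2: 'b' from first, 'f' from second => "bf"
Result: chdjbf

chdjbf


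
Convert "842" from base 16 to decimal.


Input: "842" in base 16
Positional expansion:
  Digit '8' (value 8) x 16^2 = 2048
  Digit '4' (value 4) x 16^1 = 64
  Digit '2' (value 2) x 16^0 = 2
Sum = 2114

2114


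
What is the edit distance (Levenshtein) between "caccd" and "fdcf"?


Computing edit distance: "caccd" -> "fdcf"
DP table:
           f    d    c    f
      0    1    2    3    4
  c   1    1    2    2    3
  a   2    2    2    3    3
  c   3    3    3    2    3
  c   4    4    4    3    3
  d   5    5    4    4    4
Edit distance = dp[5][4] = 4

4


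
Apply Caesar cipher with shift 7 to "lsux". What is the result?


Caesar cipher: shift "lsux" by 7
  'l' (pos 11) + 7 = pos 18 = 's'
  's' (pos 18) + 7 = pos 25 = 'z'
  'u' (pos 20) + 7 = pos 1 = 'b'
  'x' (pos 23) + 7 = pos 4 = 'e'
Result: szbe

szbe


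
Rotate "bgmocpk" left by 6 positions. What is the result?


Input: "bgmocpk", rotate left by 6
First 6 characters: "bgmocp"
Remaining characters: "k"
Concatenate remaining + first: "k" + "bgmocp" = "kbgmocp"

kbgmocp


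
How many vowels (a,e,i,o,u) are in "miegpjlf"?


Input: miegpjlf
Checking each character:
  'm' at position 0: consonant
  'i' at position 1: vowel (running total: 1)
  'e' at position 2: vowel (running total: 2)
  'g' at position 3: consonant
  'p' at position 4: consonant
  'j' at position 5: consonant
  'l' at position 6: consonant
  'f' at position 7: consonant
Total vowels: 2

2


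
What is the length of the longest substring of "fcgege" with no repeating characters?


Input: "fcgege"
Sliding window (track last position of each char):
  Position 0 ('f'): window [0,0] length 1 -- new best
  Position 1 ('c'): window [0,1] length 2 -- new best
  Position 2 ('g'): window [0,2] length 3 -- new best
  Position 3 ('e'): window [0,3] length 4 -- new best
  Position 4 ('g'): repeat (last at 2), move window start to 3
  Position 4 ('g'): window [3,4] length 2
  Position 5 ('e'): repeat (last at 3), move window start to 4
  Position 5 ('e'): window [4,5] length 2
Longest substring with no repeats: "fcge" with length 4

4


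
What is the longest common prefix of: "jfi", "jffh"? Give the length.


Words: jfi, jffh
  Position 0: all 'j' => match
  Position 1: all 'f' => match
  Position 2: ('i', 'f') => mismatch, stop
LCP = "jf" (length 2)

2


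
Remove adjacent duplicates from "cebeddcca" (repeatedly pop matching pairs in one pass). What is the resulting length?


Input: cebeddcca
Stack-based adjacent duplicate removal:
  Read 'c': push. Stack: c
  Read 'e': push. Stack: ce
  Read 'b': push. Stack: ceb
  Read 'e': push. Stack: cebe
  Read 'd': push. Stack: cebed
  Read 'd': matches stack top 'd' => pop. Stack: cebe
  Read 'c': push. Stack: cebec
  Read 'c': matches stack top 'c' => pop. Stack: cebe
  Read 'a': push. Stack: cebea
Final stack: "cebea" (length 5)

5


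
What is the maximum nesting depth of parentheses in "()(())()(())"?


Input: "()(())()(())"
Tracking depth:
  Position 0 '(': depth becomes 1
  Position 1 ')': depth becomes 0
  Position 2 '(': depth becomes 1
  Position 3 '(': depth becomes 2
  Position 4 ')': depth becomes 1
  Position 5 ')': depth becomes 0
  Position 6 '(': depth becomes 1
  Position 7 ')': depth becomes 0
  Position 8 '(': depth becomes 1
  Position 9 '(': depth becomes 2
  Position 10 ')': depth becomes 1
  Position 11 ')': depth becomes 0
Maximum depth reached: 2

2


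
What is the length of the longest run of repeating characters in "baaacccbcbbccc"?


Input: "baaacccbcbbccc"
Scanning for longest run:
  Position 1 ('a'): new char, reset run to 1
  Position 2 ('a'): continues run of 'a', length=2
  Position 3 ('a'): continues run of 'a', length=3
  Position 4 ('c'): new char, reset run to 1
  Position 5 ('c'): continues run of 'c', length=2
  Position 6 ('c'): continues run of 'c', length=3
  Position 7 ('b'): new char, reset run to 1
  Position 8 ('c'): new char, reset run to 1
  Position 9 ('b'): new char, reset run to 1
  Position 10 ('b'): continues run of 'b', length=2
  Position 11 ('c'): new char, reset run to 1
  Position 12 ('c'): continues run of 'c', length=2
  Position 13 ('c'): continues run of 'c', length=3
Longest run: 'a' with length 3

3


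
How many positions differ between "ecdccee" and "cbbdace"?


Comparing "ecdccee" and "cbbdace" position by position:
  Position 0: 'e' vs 'c' => DIFFER
  Position 1: 'c' vs 'b' => DIFFER
  Position 2: 'd' vs 'b' => DIFFER
  Position 3: 'c' vs 'd' => DIFFER
  Position 4: 'c' vs 'a' => DIFFER
  Position 5: 'e' vs 'c' => DIFFER
  Position 6: 'e' vs 'e' => same
Positions that differ: 6

6


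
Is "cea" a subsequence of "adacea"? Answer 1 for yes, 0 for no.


Check if "cea" is a subsequence of "adacea"
Greedy scan:
  Position 0 ('a'): no match needed
  Position 1 ('d'): no match needed
  Position 2 ('a'): no match needed
  Position 3 ('c'): matches sub[0] = 'c'
  Position 4 ('e'): matches sub[1] = 'e'
  Position 5 ('a'): matches sub[2] = 'a'
All 3 characters matched => is a subsequence

1


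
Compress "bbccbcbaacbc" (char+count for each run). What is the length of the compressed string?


Input: bbccbcbaacbc
Runs:
  'b' x 2 => "b2"
  'c' x 2 => "c2"
  'b' x 1 => "b1"
  'c' x 1 => "c1"
  'b' x 1 => "b1"
  'a' x 2 => "a2"
  'c' x 1 => "c1"
  'b' x 1 => "b1"
  'c' x 1 => "c1"
Compressed: "b2c2b1c1b1a2c1b1c1"
Compressed length: 18

18


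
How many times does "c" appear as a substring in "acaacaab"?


Searching for "c" in "acaacaab"
Scanning each position:
  Position 0: "a" => no
  Position 1: "c" => MATCH
  Position 2: "a" => no
  Position 3: "a" => no
  Position 4: "c" => MATCH
  Position 5: "a" => no
  Position 6: "a" => no
  Position 7: "b" => no
Total occurrences: 2

2


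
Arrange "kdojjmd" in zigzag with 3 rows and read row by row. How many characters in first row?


Zigzag "kdojjmd" into 3 rows:
Placing characters:
  'k' => row 0
  'd' => row 1
  'o' => row 2
  'j' => row 1
  'j' => row 0
  'm' => row 1
  'd' => row 2
Rows:
  Row 0: "kj"
  Row 1: "djm"
  Row 2: "od"
First row length: 2

2


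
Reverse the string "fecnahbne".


Input: fecnahbne
Reading characters right to left:
  Position 8: 'e'
  Position 7: 'n'
  Position 6: 'b'
  Position 5: 'h'
  Position 4: 'a'
  Position 3: 'n'
  Position 2: 'c'
  Position 1: 'e'
  Position 0: 'f'
Reversed: enbhancef

enbhancef


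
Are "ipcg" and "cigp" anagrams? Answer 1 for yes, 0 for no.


Strings: "ipcg", "cigp"
Sorted first:  cgip
Sorted second: cgip
Sorted forms match => anagrams

1


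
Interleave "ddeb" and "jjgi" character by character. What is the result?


Interleaving "ddeb" and "jjgi":
  Position 0: 'd' from first, 'j' from second => "dj"
  Position 1: 'd' from first, 'j' from second => "dj"
  Position 2: 'e' from first, 'g' from second => "eg"
  Position 3: 'b' from first, 'i' from second => "bi"
Result: djdjegbi

djdjegbi


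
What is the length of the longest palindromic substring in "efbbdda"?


Input: "efbbdda"
Checking substrings for palindromes:
  [2:4] "bb" (len 2) => palindrome
  [4:6] "dd" (len 2) => palindrome
Longest palindromic substring: "bb" with length 2

2


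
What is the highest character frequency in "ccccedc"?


Input: ccccedc
Character counts:
  'c': 5
  'd': 1
  'e': 1
Maximum frequency: 5

5


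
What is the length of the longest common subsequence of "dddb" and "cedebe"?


LCS of "dddb" and "cedebe"
DP table:
           c    e    d    e    b    e
      0    0    0    0    0    0    0
  d   0    0    0    1    1    1    1
  d   0    0    0    1    1    1    1
  d   0    0    0    1    1    1    1
  b   0    0    0    1    1    2    2
LCS length = dp[4][6] = 2

2


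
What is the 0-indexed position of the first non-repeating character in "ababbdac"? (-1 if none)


Input: ababbdac
Character frequencies:
  'a': 3
  'b': 3
  'c': 1
  'd': 1
Scanning left to right for freq == 1:
  Position 0 ('a'): freq=3, skip
  Position 1 ('b'): freq=3, skip
  Position 2 ('a'): freq=3, skip
  Position 3 ('b'): freq=3, skip
  Position 4 ('b'): freq=3, skip
  Position 5 ('d'): unique! => answer = 5

5


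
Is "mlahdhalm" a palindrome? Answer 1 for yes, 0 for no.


Input: mlahdhalm
Reversed: mlahdhalm
  Compare pos 0 ('m') with pos 8 ('m'): match
  Compare pos 1 ('l') with pos 7 ('l'): match
  Compare pos 2 ('a') with pos 6 ('a'): match
  Compare pos 3 ('h') with pos 5 ('h'): match
Result: palindrome

1


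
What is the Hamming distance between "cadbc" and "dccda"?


Comparing "cadbc" and "dccda" position by position:
  Position 0: 'c' vs 'd' => differ
  Position 1: 'a' vs 'c' => differ
  Position 2: 'd' vs 'c' => differ
  Position 3: 'b' vs 'd' => differ
  Position 4: 'c' vs 'a' => differ
Total differences (Hamming distance): 5

5


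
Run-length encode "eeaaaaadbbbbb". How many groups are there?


Input: eeaaaaadbbbbb
Scanning for consecutive runs:
  Group 1: 'e' x 2 (positions 0-1)
  Group 2: 'a' x 5 (positions 2-6)
  Group 3: 'd' x 1 (positions 7-7)
  Group 4: 'b' x 5 (positions 8-12)
Total groups: 4

4


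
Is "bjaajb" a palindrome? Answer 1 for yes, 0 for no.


Input: bjaajb
Reversed: bjaajb
  Compare pos 0 ('b') with pos 5 ('b'): match
  Compare pos 1 ('j') with pos 4 ('j'): match
  Compare pos 2 ('a') with pos 3 ('a'): match
Result: palindrome

1


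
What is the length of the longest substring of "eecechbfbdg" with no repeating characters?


Input: "eecechbfbdg"
Sliding window (track last position of each char):
  Position 0 ('e'): window [0,0] length 1 -- new best
  Position 1 ('e'): repeat (last at 0), move window start to 1
  Position 1 ('e'): window [1,1] length 1
  Position 2 ('c'): window [1,2] length 2 -- new best
  Position 3 ('e'): repeat (last at 1), move window start to 2
  Position 3 ('e'): window [2,3] length 2
  Position 4 ('c'): repeat (last at 2), move window start to 3
  Position 4 ('c'): window [3,4] length 2
  Position 5 ('h'): window [3,5] length 3 -- new best
  Position 6 ('b'): window [3,6] length 4 -- new best
  Position 7 ('f'): window [3,7] length 5 -- new best
  Position 8 ('b'): repeat (last at 6), move window start to 7
  Position 8 ('b'): window [7,8] length 2
  Position 9 ('d'): window [7,9] length 3
  Position 10 ('g'): window [7,10] length 4
Longest substring with no repeats: "echbf" with length 5

5


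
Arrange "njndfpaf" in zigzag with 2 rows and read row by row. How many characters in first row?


Zigzag "njndfpaf" into 2 rows:
Placing characters:
  'n' => row 0
  'j' => row 1
  'n' => row 0
  'd' => row 1
  'f' => row 0
  'p' => row 1
  'a' => row 0
  'f' => row 1
Rows:
  Row 0: "nnfa"
  Row 1: "jdpf"
First row length: 4

4


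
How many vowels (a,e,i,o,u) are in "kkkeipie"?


Input: kkkeipie
Checking each character:
  'k' at position 0: consonant
  'k' at position 1: consonant
  'k' at position 2: consonant
  'e' at position 3: vowel (running total: 1)
  'i' at position 4: vowel (running total: 2)
  'p' at position 5: consonant
  'i' at position 6: vowel (running total: 3)
  'e' at position 7: vowel (running total: 4)
Total vowels: 4

4


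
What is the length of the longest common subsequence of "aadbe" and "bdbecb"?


LCS of "aadbe" and "bdbecb"
DP table:
           b    d    b    e    c    b
      0    0    0    0    0    0    0
  a   0    0    0    0    0    0    0
  a   0    0    0    0    0    0    0
  d   0    0    1    1    1    1    1
  b   0    1    1    2    2    2    2
  e   0    1    1    2    3    3    3
LCS length = dp[5][6] = 3

3


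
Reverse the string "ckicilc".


Input: ckicilc
Reading characters right to left:
  Position 6: 'c'
  Position 5: 'l'
  Position 4: 'i'
  Position 3: 'c'
  Position 2: 'i'
  Position 1: 'k'
  Position 0: 'c'
Reversed: clicikc

clicikc


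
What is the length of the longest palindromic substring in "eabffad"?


Input: "eabffad"
Checking substrings for palindromes:
  [3:5] "ff" (len 2) => palindrome
Longest palindromic substring: "ff" with length 2

2


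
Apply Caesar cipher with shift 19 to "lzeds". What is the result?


Caesar cipher: shift "lzeds" by 19
  'l' (pos 11) + 19 = pos 4 = 'e'
  'z' (pos 25) + 19 = pos 18 = 's'
  'e' (pos 4) + 19 = pos 23 = 'x'
  'd' (pos 3) + 19 = pos 22 = 'w'
  's' (pos 18) + 19 = pos 11 = 'l'
Result: esxwl

esxwl


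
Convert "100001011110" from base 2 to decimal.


Input: "100001011110" in base 2
Positional expansion:
  Digit '1' (value 1) x 2^11 = 2048
  Digit '0' (value 0) x 2^10 = 0
  Digit '0' (value 0) x 2^9 = 0
  Digit '0' (value 0) x 2^8 = 0
  Digit '0' (value 0) x 2^7 = 0
  Digit '1' (value 1) x 2^6 = 64
  Digit '0' (value 0) x 2^5 = 0
  Digit '1' (value 1) x 2^4 = 16
  Digit '1' (value 1) x 2^3 = 8
  Digit '1' (value 1) x 2^2 = 4
  Digit '1' (value 1) x 2^1 = 2
  Digit '0' (value 0) x 2^0 = 0
Sum = 2142

2142


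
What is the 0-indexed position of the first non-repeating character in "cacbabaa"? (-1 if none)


Input: cacbabaa
Character frequencies:
  'a': 4
  'b': 2
  'c': 2
Scanning left to right for freq == 1:
  Position 0 ('c'): freq=2, skip
  Position 1 ('a'): freq=4, skip
  Position 2 ('c'): freq=2, skip
  Position 3 ('b'): freq=2, skip
  Position 4 ('a'): freq=4, skip
  Position 5 ('b'): freq=2, skip
  Position 6 ('a'): freq=4, skip
  Position 7 ('a'): freq=4, skip
  No unique character found => answer = -1

-1


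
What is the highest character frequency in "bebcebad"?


Input: bebcebad
Character counts:
  'a': 1
  'b': 3
  'c': 1
  'd': 1
  'e': 2
Maximum frequency: 3

3


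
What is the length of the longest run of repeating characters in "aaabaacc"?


Input: "aaabaacc"
Scanning for longest run:
  Position 1 ('a'): continues run of 'a', length=2
  Position 2 ('a'): continues run of 'a', length=3
  Position 3 ('b'): new char, reset run to 1
  Position 4 ('a'): new char, reset run to 1
  Position 5 ('a'): continues run of 'a', length=2
  Position 6 ('c'): new char, reset run to 1
  Position 7 ('c'): continues run of 'c', length=2
Longest run: 'a' with length 3

3


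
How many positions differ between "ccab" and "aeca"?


Comparing "ccab" and "aeca" position by position:
  Position 0: 'c' vs 'a' => DIFFER
  Position 1: 'c' vs 'e' => DIFFER
  Position 2: 'a' vs 'c' => DIFFER
  Position 3: 'b' vs 'a' => DIFFER
Positions that differ: 4

4


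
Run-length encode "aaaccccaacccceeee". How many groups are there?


Input: aaaccccaacccceeee
Scanning for consecutive runs:
  Group 1: 'a' x 3 (positions 0-2)
  Group 2: 'c' x 4 (positions 3-6)
  Group 3: 'a' x 2 (positions 7-8)
  Group 4: 'c' x 4 (positions 9-12)
  Group 5: 'e' x 4 (positions 13-16)
Total groups: 5

5


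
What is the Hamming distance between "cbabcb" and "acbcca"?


Comparing "cbabcb" and "acbcca" position by position:
  Position 0: 'c' vs 'a' => differ
  Position 1: 'b' vs 'c' => differ
  Position 2: 'a' vs 'b' => differ
  Position 3: 'b' vs 'c' => differ
  Position 4: 'c' vs 'c' => same
  Position 5: 'b' vs 'a' => differ
Total differences (Hamming distance): 5

5


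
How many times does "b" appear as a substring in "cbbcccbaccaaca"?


Searching for "b" in "cbbcccbaccaaca"
Scanning each position:
  Position 0: "c" => no
  Position 1: "b" => MATCH
  Position 2: "b" => MATCH
  Position 3: "c" => no
  Position 4: "c" => no
  Position 5: "c" => no
  Position 6: "b" => MATCH
  Position 7: "a" => no
  Position 8: "c" => no
  Position 9: "c" => no
  Position 10: "a" => no
  Position 11: "a" => no
  Position 12: "c" => no
  Position 13: "a" => no
Total occurrences: 3

3


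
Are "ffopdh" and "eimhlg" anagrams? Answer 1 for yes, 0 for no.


Strings: "ffopdh", "eimhlg"
Sorted first:  dffhop
Sorted second: eghilm
Differ at position 0: 'd' vs 'e' => not anagrams

0


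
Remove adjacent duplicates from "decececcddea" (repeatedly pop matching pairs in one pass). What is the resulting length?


Input: decececcddea
Stack-based adjacent duplicate removal:
  Read 'd': push. Stack: d
  Read 'e': push. Stack: de
  Read 'c': push. Stack: dec
  Read 'e': push. Stack: dece
  Read 'c': push. Stack: decec
  Read 'e': push. Stack: decece
  Read 'c': push. Stack: dececec
  Read 'c': matches stack top 'c' => pop. Stack: decece
  Read 'd': push. Stack: dececed
  Read 'd': matches stack top 'd' => pop. Stack: decece
  Read 'e': matches stack top 'e' => pop. Stack: decec
  Read 'a': push. Stack: dececa
Final stack: "dececa" (length 6)

6


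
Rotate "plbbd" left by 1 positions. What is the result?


Input: "plbbd", rotate left by 1
First 1 characters: "p"
Remaining characters: "lbbd"
Concatenate remaining + first: "lbbd" + "p" = "lbbdp"

lbbdp


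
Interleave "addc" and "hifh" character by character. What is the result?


Interleaving "addc" and "hifh":
  Position 0: 'a' from first, 'h' from second => "ah"
  Position 1: 'd' from first, 'i' from second => "di"
  Position 2: 'd' from first, 'f' from second => "df"
  Position 3: 'c' from first, 'h' from second => "ch"
Result: ahdidfch

ahdidfch


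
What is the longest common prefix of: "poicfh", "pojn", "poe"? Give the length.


Words: poicfh, pojn, poe
  Position 0: all 'p' => match
  Position 1: all 'o' => match
  Position 2: ('i', 'j', 'e') => mismatch, stop
LCP = "po" (length 2)

2


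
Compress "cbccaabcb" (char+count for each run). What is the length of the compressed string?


Input: cbccaabcb
Runs:
  'c' x 1 => "c1"
  'b' x 1 => "b1"
  'c' x 2 => "c2"
  'a' x 2 => "a2"
  'b' x 1 => "b1"
  'c' x 1 => "c1"
  'b' x 1 => "b1"
Compressed: "c1b1c2a2b1c1b1"
Compressed length: 14

14


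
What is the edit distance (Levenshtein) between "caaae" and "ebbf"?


Computing edit distance: "caaae" -> "ebbf"
DP table:
           e    b    b    f
      0    1    2    3    4
  c   1    1    2    3    4
  a   2    2    2    3    4
  a   3    3    3    3    4
  a   4    4    4    4    4
  e   5    4    5    5    5
Edit distance = dp[5][4] = 5

5


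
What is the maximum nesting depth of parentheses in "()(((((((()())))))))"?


Input: "()(((((((()())))))))"
Tracking depth:
  Position 0 '(': depth becomes 1
  Position 1 ')': depth becomes 0
  Position 2 '(': depth becomes 1
  Position 3 '(': depth becomes 2
  Position 4 '(': depth becomes 3
  Position 5 '(': depth becomes 4
  Position 6 '(': depth becomes 5
  Position 7 '(': depth becomes 6
  Position 8 '(': depth becomes 7
  Position 9 '(': depth becomes 8
  Position 10 ')': depth becomes 7
  Position 11 '(': depth becomes 8
  Position 12 ')': depth becomes 7
  Position 13 ')': depth becomes 6
  Position 14 ')': depth becomes 5
  Position 15 ')': depth becomes 4
  Position 16 ')': depth becomes 3
  Position 17 ')': depth becomes 2
  Position 18 ')': depth becomes 1
  Position 19 ')': depth becomes 0
Maximum depth reached: 8

8


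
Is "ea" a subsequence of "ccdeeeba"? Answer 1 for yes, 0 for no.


Check if "ea" is a subsequence of "ccdeeeba"
Greedy scan:
  Position 0 ('c'): no match needed
  Position 1 ('c'): no match needed
  Position 2 ('d'): no match needed
  Position 3 ('e'): matches sub[0] = 'e'
  Position 4 ('e'): no match needed
  Position 5 ('e'): no match needed
  Position 6 ('b'): no match needed
  Position 7 ('a'): matches sub[1] = 'a'
All 2 characters matched => is a subsequence

1


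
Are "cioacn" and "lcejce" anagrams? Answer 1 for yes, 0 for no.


Strings: "cioacn", "lcejce"
Sorted first:  accino
Sorted second: cceejl
Differ at position 0: 'a' vs 'c' => not anagrams

0


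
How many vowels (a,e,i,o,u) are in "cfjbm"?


Input: cfjbm
Checking each character:
  'c' at position 0: consonant
  'f' at position 1: consonant
  'j' at position 2: consonant
  'b' at position 3: consonant
  'm' at position 4: consonant
Total vowels: 0

0


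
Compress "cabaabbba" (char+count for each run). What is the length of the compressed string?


Input: cabaabbba
Runs:
  'c' x 1 => "c1"
  'a' x 1 => "a1"
  'b' x 1 => "b1"
  'a' x 2 => "a2"
  'b' x 3 => "b3"
  'a' x 1 => "a1"
Compressed: "c1a1b1a2b3a1"
Compressed length: 12

12


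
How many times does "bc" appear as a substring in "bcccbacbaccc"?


Searching for "bc" in "bcccbacbaccc"
Scanning each position:
  Position 0: "bc" => MATCH
  Position 1: "cc" => no
  Position 2: "cc" => no
  Position 3: "cb" => no
  Position 4: "ba" => no
  Position 5: "ac" => no
  Position 6: "cb" => no
  Position 7: "ba" => no
  Position 8: "ac" => no
  Position 9: "cc" => no
  Position 10: "cc" => no
Total occurrences: 1

1


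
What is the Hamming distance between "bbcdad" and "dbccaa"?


Comparing "bbcdad" and "dbccaa" position by position:
  Position 0: 'b' vs 'd' => differ
  Position 1: 'b' vs 'b' => same
  Position 2: 'c' vs 'c' => same
  Position 3: 'd' vs 'c' => differ
  Position 4: 'a' vs 'a' => same
  Position 5: 'd' vs 'a' => differ
Total differences (Hamming distance): 3

3


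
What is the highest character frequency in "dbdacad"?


Input: dbdacad
Character counts:
  'a': 2
  'b': 1
  'c': 1
  'd': 3
Maximum frequency: 3

3


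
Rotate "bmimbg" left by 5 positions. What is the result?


Input: "bmimbg", rotate left by 5
First 5 characters: "bmimb"
Remaining characters: "g"
Concatenate remaining + first: "g" + "bmimb" = "gbmimb"

gbmimb


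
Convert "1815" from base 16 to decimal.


Input: "1815" in base 16
Positional expansion:
  Digit '1' (value 1) x 16^3 = 4096
  Digit '8' (value 8) x 16^2 = 2048
  Digit '1' (value 1) x 16^1 = 16
  Digit '5' (value 5) x 16^0 = 5
Sum = 6165

6165


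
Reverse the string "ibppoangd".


Input: ibppoangd
Reading characters right to left:
  Position 8: 'd'
  Position 7: 'g'
  Position 6: 'n'
  Position 5: 'a'
  Position 4: 'o'
  Position 3: 'p'
  Position 2: 'p'
  Position 1: 'b'
  Position 0: 'i'
Reversed: dgnaoppbi

dgnaoppbi


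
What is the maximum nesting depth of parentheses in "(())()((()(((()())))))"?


Input: "(())()((()(((()())))))"
Tracking depth:
  Position 0 '(': depth becomes 1
  Position 1 '(': depth becomes 2
  Position 2 ')': depth becomes 1
  Position 3 ')': depth becomes 0
  Position 4 '(': depth becomes 1
  Position 5 ')': depth becomes 0
  Position 6 '(': depth becomes 1
  Position 7 '(': depth becomes 2
  Position 8 '(': depth becomes 3
  Position 9 ')': depth becomes 2
  Position 10 '(': depth becomes 3
  Position 11 '(': depth becomes 4
  Position 12 '(': depth becomes 5
  Position 13 '(': depth becomes 6
  Position 14 ')': depth becomes 5
  Position 15 '(': depth becomes 6
  Position 16 ')': depth becomes 5
  Position 17 ')': depth becomes 4
  Position 18 ')': depth becomes 3
  Position 19 ')': depth becomes 2
  Position 20 ')': depth becomes 1
  Position 21 ')': depth becomes 0
Maximum depth reached: 6

6


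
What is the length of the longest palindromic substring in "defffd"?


Input: "defffd"
Checking substrings for palindromes:
  [2:5] "fff" (len 3) => palindrome
  [2:4] "ff" (len 2) => palindrome
  [3:5] "ff" (len 2) => palindrome
Longest palindromic substring: "fff" with length 3

3


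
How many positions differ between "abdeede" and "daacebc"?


Comparing "abdeede" and "daacebc" position by position:
  Position 0: 'a' vs 'd' => DIFFER
  Position 1: 'b' vs 'a' => DIFFER
  Position 2: 'd' vs 'a' => DIFFER
  Position 3: 'e' vs 'c' => DIFFER
  Position 4: 'e' vs 'e' => same
  Position 5: 'd' vs 'b' => DIFFER
  Position 6: 'e' vs 'c' => DIFFER
Positions that differ: 6

6


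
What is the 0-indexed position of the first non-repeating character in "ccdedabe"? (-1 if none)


Input: ccdedabe
Character frequencies:
  'a': 1
  'b': 1
  'c': 2
  'd': 2
  'e': 2
Scanning left to right for freq == 1:
  Position 0 ('c'): freq=2, skip
  Position 1 ('c'): freq=2, skip
  Position 2 ('d'): freq=2, skip
  Position 3 ('e'): freq=2, skip
  Position 4 ('d'): freq=2, skip
  Position 5 ('a'): unique! => answer = 5

5
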